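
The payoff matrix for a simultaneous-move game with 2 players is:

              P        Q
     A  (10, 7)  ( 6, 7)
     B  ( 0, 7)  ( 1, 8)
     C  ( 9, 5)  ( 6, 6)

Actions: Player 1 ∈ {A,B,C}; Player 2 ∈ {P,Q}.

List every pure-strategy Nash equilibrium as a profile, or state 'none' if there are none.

Nash profiles: (A,P), (A,Q), (C,Q)

(A,P): NE
(A,Q): NE
(B,P): not NE [P1→A gives 10>0; P2→Q gives 8>7]
(B,Q): not NE [P1→C gives 6>1]
(C,P): not NE [P1→A gives 10>9; P2→Q gives 6>5]
(C,Q): NE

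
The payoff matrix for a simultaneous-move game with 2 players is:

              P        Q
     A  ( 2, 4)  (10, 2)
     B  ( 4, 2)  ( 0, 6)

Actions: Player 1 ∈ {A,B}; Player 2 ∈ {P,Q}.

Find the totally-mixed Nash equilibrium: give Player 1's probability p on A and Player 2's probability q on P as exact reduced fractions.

P1 mixes 2/3 on A; P2 mixes 5/6 on P

P1 indiff ⇒ q·2+(1-q)·10 = q·4+(1-q)·0 ⇒ q(-2) = (1-q)(-10) ⇒ q = 5/6
P2 indiff ⇒ p·4+(1-p)·2 = p·2+(1-p)·6 ⇒ p(2) = (1-p)(4) ⇒ p = 2/3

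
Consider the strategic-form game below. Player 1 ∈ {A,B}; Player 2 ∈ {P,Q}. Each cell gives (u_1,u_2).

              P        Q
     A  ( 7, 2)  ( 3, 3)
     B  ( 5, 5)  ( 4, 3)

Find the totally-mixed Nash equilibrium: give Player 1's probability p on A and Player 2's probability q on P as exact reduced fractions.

p=2/3, q=1/3

P1 indiff ⇒ q·7+(1-q)·3 = q·5+(1-q)·4 ⇒ q(2) = (1-q)(1) ⇒ q = 1/3
P2 indiff ⇒ p·2+(1-p)·5 = p·3+(1-p)·3 ⇒ p(-1) = (1-p)(-2) ⇒ p = 2/3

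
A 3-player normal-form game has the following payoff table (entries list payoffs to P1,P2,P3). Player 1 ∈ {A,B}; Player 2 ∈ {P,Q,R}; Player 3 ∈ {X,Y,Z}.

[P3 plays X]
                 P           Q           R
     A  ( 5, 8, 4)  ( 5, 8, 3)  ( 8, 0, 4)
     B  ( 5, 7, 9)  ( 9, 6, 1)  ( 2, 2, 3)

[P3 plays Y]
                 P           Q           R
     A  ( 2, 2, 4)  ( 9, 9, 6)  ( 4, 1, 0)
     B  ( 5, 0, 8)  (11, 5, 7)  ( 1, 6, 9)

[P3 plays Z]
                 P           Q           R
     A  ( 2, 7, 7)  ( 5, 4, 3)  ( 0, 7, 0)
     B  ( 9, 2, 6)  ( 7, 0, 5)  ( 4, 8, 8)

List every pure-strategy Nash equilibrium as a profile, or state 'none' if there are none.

(A,P,X): not NE [P3→Z gives 7>4]
(A,P,Y): not NE [P1→B gives 5>2; P2→Q gives 9>2; P3→Z gives 7>4]
(A,P,Z): not NE [P1→B gives 9>2]
(A,Q,X): not NE [P1→B gives 9>5; P3→Y gives 6>3]
(A,Q,Y): not NE [P1→B gives 11>9]
(A,Q,Z): not NE [P1→B gives 7>5; P2→R gives 7>4; P3→Y gives 6>3]
(A,R,X): not NE [P2→Q gives 8>0]
(A,R,Y): not NE [P2→Q gives 9>1; P3→X gives 4>0]
(A,R,Z): not NE [P1→B gives 4>0; P3→X gives 4>0]
(B,P,X): NE
(B,P,Y): not NE [P2→R gives 6>0; P3→X gives 9>8]
(B,P,Z): not NE [P2→R gives 8>2; P3→X gives 9>6]
(B,Q,X): not NE [P2→P gives 7>6; P3→Y gives 7>1]
(B,Q,Y): not NE [P2→R gives 6>5]
(B,Q,Z): not NE [P2→R gives 8>0; P3→Y gives 7>5]
(B,R,X): not NE [P1→A gives 8>2; P2→P gives 7>2; P3→Y gives 9>3]
(B,R,Y): not NE [P1→A gives 4>1]
(B,R,Z): not NE [P3→Y gives 9>8]

NE set: (B,P,X)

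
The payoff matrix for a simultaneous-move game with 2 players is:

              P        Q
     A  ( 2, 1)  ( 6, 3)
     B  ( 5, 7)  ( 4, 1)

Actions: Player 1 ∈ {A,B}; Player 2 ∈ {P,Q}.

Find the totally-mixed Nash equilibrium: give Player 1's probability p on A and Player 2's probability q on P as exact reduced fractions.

P1 indiff ⇒ q·2+(1-q)·6 = q·5+(1-q)·4 ⇒ q(-3) = (1-q)(-2) ⇒ q = 2/5
P2 indiff ⇒ p·1+(1-p)·7 = p·3+(1-p)·1 ⇒ p(-2) = (1-p)(-6) ⇒ p = 3/4

p=3/4, q=2/5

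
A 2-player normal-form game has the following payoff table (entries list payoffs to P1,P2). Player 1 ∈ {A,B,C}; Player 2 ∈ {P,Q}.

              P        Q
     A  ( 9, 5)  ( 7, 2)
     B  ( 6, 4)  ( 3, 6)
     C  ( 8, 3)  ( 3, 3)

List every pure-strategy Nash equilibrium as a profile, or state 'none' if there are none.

Nash profiles: (A,P)

(A,P): NE
(A,Q): not NE [P2→P gives 5>2]
(B,P): not NE [P1→A gives 9>6; P2→Q gives 6>4]
(B,Q): not NE [P1→A gives 7>3]
(C,P): not NE [P1→A gives 9>8]
(C,Q): not NE [P1→A gives 7>3]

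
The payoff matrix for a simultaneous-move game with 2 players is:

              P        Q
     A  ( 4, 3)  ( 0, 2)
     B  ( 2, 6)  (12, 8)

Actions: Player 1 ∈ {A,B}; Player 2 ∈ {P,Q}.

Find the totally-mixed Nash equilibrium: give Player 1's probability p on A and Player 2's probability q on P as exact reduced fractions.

P1 indiff ⇒ q·4+(1-q)·0 = q·2+(1-q)·12 ⇒ q(2) = (1-q)(12) ⇒ q = 6/7
P2 indiff ⇒ p·3+(1-p)·6 = p·2+(1-p)·8 ⇒ p(1) = (1-p)(2) ⇒ p = 2/3

(p,q) = (2/3, 6/7)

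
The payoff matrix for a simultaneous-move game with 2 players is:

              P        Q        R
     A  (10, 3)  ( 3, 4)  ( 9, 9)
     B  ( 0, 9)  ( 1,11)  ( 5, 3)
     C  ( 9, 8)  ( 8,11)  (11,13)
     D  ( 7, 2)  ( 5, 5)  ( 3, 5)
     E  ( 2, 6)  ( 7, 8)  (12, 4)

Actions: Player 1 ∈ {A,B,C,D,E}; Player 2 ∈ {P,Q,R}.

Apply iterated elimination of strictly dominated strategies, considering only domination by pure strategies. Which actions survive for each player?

P1 drop B (A beats it: P:10>0 Q:3>1 R:9>5)
P1 drop D (C beats it: P:9>7 Q:8>5 R:11>3)
P2 drop P (Q beats it: A:4>3 C:11>8 E:8>6)
P1 drop A (C beats it: Q:8>3 R:11>9)
P1→{C,E} P2→{Q,R}

Survivors P1:{C,E} P2:{Q,R}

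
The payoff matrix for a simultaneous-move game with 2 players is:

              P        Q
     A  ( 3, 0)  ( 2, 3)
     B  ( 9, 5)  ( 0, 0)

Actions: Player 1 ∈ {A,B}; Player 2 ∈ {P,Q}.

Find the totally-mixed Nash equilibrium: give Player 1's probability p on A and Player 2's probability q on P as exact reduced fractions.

P1 indiff ⇒ q·3+(1-q)·2 = q·9+(1-q)·0 ⇒ q(-6) = (1-q)(-2) ⇒ q = 1/4
P2 indiff ⇒ p·0+(1-p)·5 = p·3+(1-p)·0 ⇒ p(-3) = (1-p)(-5) ⇒ p = 5/8

(p,q) = (5/8, 1/4)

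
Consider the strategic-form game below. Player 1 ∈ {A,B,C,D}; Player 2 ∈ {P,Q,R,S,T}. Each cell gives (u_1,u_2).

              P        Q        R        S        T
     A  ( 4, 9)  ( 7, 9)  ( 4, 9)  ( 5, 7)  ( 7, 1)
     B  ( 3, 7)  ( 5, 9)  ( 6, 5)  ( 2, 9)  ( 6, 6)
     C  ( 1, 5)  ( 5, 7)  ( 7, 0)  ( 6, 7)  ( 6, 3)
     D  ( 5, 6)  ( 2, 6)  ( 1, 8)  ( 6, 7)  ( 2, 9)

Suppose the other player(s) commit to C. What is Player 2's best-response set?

P2 best: {Q,S}

u_2(P vs C) = 5
u_2(Q vs C) = 7
u_2(R vs C) = 0
u_2(S vs C) = 7
u_2(T vs C) = 3
max payoff 7 at {Q,S}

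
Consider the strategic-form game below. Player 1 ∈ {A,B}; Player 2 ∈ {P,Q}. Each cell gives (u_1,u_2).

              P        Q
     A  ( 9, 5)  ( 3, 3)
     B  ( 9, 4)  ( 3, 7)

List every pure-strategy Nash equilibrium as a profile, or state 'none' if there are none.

Nash profiles: (A,P), (B,Q)

(A,P): NE
(A,Q): not NE [P2→P gives 5>3]
(B,P): not NE [P2→Q gives 7>4]
(B,Q): NE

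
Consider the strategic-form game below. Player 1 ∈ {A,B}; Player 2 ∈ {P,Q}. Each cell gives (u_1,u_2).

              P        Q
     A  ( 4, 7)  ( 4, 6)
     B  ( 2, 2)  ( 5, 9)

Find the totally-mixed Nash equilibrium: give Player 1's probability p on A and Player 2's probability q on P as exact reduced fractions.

P1 mixes 7/8 on A; P2 mixes 1/3 on P

P1 indiff ⇒ q·4+(1-q)·4 = q·2+(1-q)·5 ⇒ q(2) = (1-q)(1) ⇒ q = 1/3
P2 indiff ⇒ p·7+(1-p)·2 = p·6+(1-p)·9 ⇒ p(1) = (1-p)(7) ⇒ p = 7/8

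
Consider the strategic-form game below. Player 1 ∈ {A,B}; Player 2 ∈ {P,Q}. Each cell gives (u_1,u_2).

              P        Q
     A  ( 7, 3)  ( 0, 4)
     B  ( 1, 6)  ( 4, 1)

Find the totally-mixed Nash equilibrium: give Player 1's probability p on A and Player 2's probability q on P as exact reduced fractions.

P1 indiff ⇒ q·7+(1-q)·0 = q·1+(1-q)·4 ⇒ q(6) = (1-q)(4) ⇒ q = 2/5
P2 indiff ⇒ p·3+(1-p)·6 = p·4+(1-p)·1 ⇒ p(-1) = (1-p)(-5) ⇒ p = 5/6

P1 mixes 5/6 on A; P2 mixes 2/5 on P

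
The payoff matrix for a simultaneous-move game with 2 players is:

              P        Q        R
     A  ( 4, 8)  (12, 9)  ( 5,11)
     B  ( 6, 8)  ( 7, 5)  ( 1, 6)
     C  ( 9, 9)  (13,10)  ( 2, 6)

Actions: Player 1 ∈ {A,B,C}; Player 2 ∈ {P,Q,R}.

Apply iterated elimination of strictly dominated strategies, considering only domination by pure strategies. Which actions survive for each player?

Remaining: P1:{A,C} P2:{Q,R}

P1 drop B (C beats it: P:9>6 Q:13>7 R:2>1)
P2 drop P (Q beats it: A:9>8 C:10>9)
P1→{A,C} P2→{Q,R}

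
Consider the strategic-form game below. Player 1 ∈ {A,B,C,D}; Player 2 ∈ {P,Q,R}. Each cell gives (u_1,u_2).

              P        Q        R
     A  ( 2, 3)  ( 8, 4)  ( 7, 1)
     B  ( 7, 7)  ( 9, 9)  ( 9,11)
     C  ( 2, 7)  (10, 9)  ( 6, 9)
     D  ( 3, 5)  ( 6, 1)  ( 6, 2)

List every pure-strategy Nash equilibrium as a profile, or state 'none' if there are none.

(A,P): not NE [P1→B gives 7>2; P2→Q gives 4>3]
(A,Q): not NE [P1→C gives 10>8]
(A,R): not NE [P1→B gives 9>7; P2→Q gives 4>1]
(B,P): not NE [P2→R gives 11>7]
(B,Q): not NE [P1→C gives 10>9; P2→R gives 11>9]
(B,R): NE
(C,P): not NE [P1→B gives 7>2; P2→R gives 9>7]
(C,Q): NE
(C,R): not NE [P1→B gives 9>6]
(D,P): not NE [P1→B gives 7>3]
(D,Q): not NE [P1→C gives 10>6; P2→P gives 5>1]
(D,R): not NE [P1→B gives 9>6; P2→P gives 5>2]

PSNE = {(B,R), (C,Q)}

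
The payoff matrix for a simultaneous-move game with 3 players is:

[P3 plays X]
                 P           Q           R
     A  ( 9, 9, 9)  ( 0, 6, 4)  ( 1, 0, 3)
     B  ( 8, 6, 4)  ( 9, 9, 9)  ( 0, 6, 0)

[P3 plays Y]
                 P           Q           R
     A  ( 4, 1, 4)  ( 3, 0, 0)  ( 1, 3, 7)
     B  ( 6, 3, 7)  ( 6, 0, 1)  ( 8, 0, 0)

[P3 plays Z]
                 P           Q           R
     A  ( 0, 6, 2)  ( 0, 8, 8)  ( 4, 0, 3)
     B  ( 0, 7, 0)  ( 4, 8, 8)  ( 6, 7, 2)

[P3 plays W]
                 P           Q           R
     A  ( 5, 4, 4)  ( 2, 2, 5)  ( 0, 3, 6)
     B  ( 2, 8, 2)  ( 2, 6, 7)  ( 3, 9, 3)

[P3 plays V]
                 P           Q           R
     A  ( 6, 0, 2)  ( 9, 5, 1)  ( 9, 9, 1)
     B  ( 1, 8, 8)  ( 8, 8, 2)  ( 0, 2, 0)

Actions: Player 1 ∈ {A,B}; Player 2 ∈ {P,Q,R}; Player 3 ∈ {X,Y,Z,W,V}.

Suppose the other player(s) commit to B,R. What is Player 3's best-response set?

BR_3 = {W}

u_3(X vs B,R) = 0
u_3(Y vs B,R) = 0
u_3(Z vs B,R) = 2
u_3(W vs B,R) = 3
u_3(V vs B,R) = 0
max payoff 3 at {W}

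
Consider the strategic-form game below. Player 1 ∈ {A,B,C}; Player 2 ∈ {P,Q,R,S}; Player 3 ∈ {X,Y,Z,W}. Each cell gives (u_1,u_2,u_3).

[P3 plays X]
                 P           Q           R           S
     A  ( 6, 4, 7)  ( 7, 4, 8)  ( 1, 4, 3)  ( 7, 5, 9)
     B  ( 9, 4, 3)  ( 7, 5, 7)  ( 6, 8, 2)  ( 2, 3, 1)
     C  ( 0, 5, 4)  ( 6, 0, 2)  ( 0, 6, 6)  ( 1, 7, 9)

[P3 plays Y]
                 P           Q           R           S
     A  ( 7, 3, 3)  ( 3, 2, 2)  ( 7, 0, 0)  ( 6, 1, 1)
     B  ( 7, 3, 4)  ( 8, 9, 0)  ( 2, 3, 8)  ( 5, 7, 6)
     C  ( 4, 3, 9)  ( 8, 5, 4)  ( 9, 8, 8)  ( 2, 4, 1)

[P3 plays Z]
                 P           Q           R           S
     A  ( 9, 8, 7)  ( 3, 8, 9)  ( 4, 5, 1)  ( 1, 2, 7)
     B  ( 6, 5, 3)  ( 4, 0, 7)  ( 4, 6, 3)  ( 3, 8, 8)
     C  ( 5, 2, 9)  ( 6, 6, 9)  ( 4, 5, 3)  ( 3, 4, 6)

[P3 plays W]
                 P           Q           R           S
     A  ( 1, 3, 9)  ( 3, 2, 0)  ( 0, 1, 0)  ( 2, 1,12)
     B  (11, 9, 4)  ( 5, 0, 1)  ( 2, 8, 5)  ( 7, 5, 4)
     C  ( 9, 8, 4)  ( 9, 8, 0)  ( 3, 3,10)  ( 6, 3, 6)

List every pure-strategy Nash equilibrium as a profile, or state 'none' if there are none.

(A,P,X): not NE [P1→B gives 9>6; P2→S gives 5>4; P3→W gives 9>7]
(A,P,Y): not NE [P3→W gives 9>3]
(A,P,Z): not NE [P3→W gives 9>7]
(A,P,W): not NE [P1→B gives 11>1]
(A,Q,X): not NE [P2→S gives 5>4; P3→Z gives 9>8]
(A,Q,Y): not NE [P1→C gives 8>3; P2→P gives 3>2; P3→Z gives 9>2]
(A,Q,Z): not NE [P1→C gives 6>3]
(A,Q,W): not NE [P1→C gives 9>3; P2→P gives 3>2; P3→Z gives 9>0]
(A,R,X): not NE [P1→B gives 6>1; P2→S gives 5>4]
(A,R,Y): not NE [P1→C gives 9>7; P2→P gives 3>0; P3→X gives 3>0]
(A,R,Z): not NE [P2→Q gives 8>5; P3→X gives 3>1]
(A,R,W): not NE [P1→C gives 3>0; P2→P gives 3>1; P3→X gives 3>0]
(A,S,X): not NE [P3→W gives 12>9]
(A,S,Y): not NE [P2→P gives 3>1; P3→W gives 12>1]
(A,S,Z): not NE [P1→C gives 3>1; P2→Q gives 8>2; P3→W gives 12>7]
(A,S,W): not NE [P1→B gives 7>2; P2→P gives 3>1]
(B,P,X): not NE [P2→R gives 8>4; P3→W gives 4>3]
(B,P,Y): not NE [P2→Q gives 9>3]
(B,P,Z): not NE [P1→A gives 9>6; P2→S gives 8>5; P3→W gives 4>3]
(B,P,W): NE
(B,Q,X): not NE [P2→R gives 8>5]
(B,Q,Y): not NE [P3→Z gives 7>0]
(B,Q,Z): not NE [P1→C gives 6>4; P2→S gives 8>0]
(B,Q,W): not NE [P1→C gives 9>5; P2→P gives 9>0; P3→Z gives 7>1]
(B,R,X): not NE [P3→Y gives 8>2]
(B,R,Y): not NE [P1→C gives 9>2; P2→Q gives 9>3]
(B,R,Z): not NE [P2→S gives 8>6; P3→Y gives 8>3]
(B,R,W): not NE [P1→C gives 3>2; P2→P gives 9>8; P3→Y gives 8>5]
(B,S,X): not NE [P1→A gives 7>2; P2→R gives 8>3; P3→Z gives 8>1]
(B,S,Y): not NE [P1→A gives 6>5; P2→Q gives 9>7; P3→Z gives 8>6]
(B,S,Z): NE
(B,S,W): not NE [P2→P gives 9>5; P3→Z gives 8>4]
(C,P,X): not NE [P1→B gives 9>0; P2→S gives 7>5; P3→Z gives 9>4]
(C,P,Y): not NE [P1→B gives 7>4; P2→R gives 8>3]
(C,P,Z): not NE [P1→A gives 9>5; P2→Q gives 6>2]
(C,P,W): not NE [P1→B gives 11>9; P3→Z gives 9>4]
(C,Q,X): not NE [P1→B gives 7>6; P2→S gives 7>0; P3→Z gives 9>2]
(C,Q,Y): not NE [P2→R gives 8>5; P3→Z gives 9>4]
(C,Q,Z): NE
(C,Q,W): not NE [P3→Z gives 9>0]
(C,R,X): not NE [P1→B gives 6>0; P2→S gives 7>6; P3→W gives 10>6]
(C,R,Y): not NE [P3→W gives 10>8]
(C,R,Z): not NE [P2→Q gives 6>5; P3→W gives 10>3]
(C,R,W): not NE [P2→Q gives 8>3]
(C,S,X): not NE [P1→A gives 7>1]
(C,S,Y): not NE [P1→A gives 6>2; P2→R gives 8>4; P3→X gives 9>1]
(C,S,Z): not NE [P2→Q gives 6>4; P3→X gives 9>6]
(C,S,W): not NE [P1→B gives 7>6; P2→Q gives 8>3; P3→X gives 9>6]

Nash profiles: (B,P,W), (B,S,Z), (C,Q,Z)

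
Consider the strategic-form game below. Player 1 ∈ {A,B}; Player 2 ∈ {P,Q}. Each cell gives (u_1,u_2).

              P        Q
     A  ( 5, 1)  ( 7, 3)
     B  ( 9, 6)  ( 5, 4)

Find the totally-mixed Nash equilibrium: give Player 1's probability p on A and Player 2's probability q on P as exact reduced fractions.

p=1/2, q=1/3

P1 indiff ⇒ q·5+(1-q)·7 = q·9+(1-q)·5 ⇒ q(-4) = (1-q)(-2) ⇒ q = 1/3
P2 indiff ⇒ p·1+(1-p)·6 = p·3+(1-p)·4 ⇒ p(-2) = (1-p)(-2) ⇒ p = 1/2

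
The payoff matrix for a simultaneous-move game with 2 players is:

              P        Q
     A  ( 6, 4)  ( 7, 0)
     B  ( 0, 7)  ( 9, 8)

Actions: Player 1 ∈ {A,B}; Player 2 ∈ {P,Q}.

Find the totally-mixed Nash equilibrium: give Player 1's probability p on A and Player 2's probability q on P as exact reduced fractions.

P1 indiff ⇒ q·6+(1-q)·7 = q·0+(1-q)·9 ⇒ q(6) = (1-q)(2) ⇒ q = 1/4
P2 indiff ⇒ p·4+(1-p)·7 = p·0+(1-p)·8 ⇒ p(4) = (1-p)(1) ⇒ p = 1/5

p=1/5, q=1/4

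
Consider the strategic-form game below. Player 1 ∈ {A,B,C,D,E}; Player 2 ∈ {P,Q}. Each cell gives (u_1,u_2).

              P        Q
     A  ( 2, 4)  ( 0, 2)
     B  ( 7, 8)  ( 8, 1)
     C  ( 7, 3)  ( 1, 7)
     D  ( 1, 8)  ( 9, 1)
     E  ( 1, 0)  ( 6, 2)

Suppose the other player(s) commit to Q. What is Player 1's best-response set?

BR_1 = {D}

u_1(A vs Q) = 0
u_1(B vs Q) = 8
u_1(C vs Q) = 1
u_1(D vs Q) = 9
u_1(E vs Q) = 6
max payoff 9 at {D}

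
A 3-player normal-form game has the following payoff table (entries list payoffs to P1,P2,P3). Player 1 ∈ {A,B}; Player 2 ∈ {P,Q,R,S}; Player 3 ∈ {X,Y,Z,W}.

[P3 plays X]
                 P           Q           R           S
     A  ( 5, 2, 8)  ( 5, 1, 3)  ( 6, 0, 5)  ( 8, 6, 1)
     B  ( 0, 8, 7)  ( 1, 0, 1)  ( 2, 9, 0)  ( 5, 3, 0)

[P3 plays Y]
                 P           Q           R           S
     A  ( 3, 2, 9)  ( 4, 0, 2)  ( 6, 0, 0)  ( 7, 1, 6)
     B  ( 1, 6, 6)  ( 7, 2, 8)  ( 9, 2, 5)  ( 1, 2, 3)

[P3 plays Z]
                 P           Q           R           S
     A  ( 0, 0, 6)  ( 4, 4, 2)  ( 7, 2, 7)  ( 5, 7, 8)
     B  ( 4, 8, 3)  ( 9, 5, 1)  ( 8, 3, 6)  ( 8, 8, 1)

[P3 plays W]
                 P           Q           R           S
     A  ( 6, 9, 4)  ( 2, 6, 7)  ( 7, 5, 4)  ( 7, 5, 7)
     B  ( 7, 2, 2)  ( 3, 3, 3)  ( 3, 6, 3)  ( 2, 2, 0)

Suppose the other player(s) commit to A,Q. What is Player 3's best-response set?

BR_3 = {W}

u_3(X vs A,Q) = 3
u_3(Y vs A,Q) = 2
u_3(Z vs A,Q) = 2
u_3(W vs A,Q) = 7
max payoff 7 at {W}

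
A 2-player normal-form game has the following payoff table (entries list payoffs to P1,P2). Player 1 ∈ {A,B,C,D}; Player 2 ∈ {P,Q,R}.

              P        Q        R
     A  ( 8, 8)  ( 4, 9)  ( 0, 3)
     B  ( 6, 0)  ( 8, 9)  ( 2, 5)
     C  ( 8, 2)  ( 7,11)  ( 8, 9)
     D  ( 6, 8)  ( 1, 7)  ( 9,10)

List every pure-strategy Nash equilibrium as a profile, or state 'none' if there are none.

PSNE = {(B,Q), (D,R)}

(A,P): not NE [P2→Q gives 9>8]
(A,Q): not NE [P1→B gives 8>4]
(A,R): not NE [P1→D gives 9>0; P2→Q gives 9>3]
(B,P): not NE [P1→C gives 8>6; P2→Q gives 9>0]
(B,Q): NE
(B,R): not NE [P1→D gives 9>2; P2→Q gives 9>5]
(C,P): not NE [P2→Q gives 11>2]
(C,Q): not NE [P1→B gives 8>7]
(C,R): not NE [P1→D gives 9>8; P2→Q gives 11>9]
(D,P): not NE [P1→C gives 8>6; P2→R gives 10>8]
(D,Q): not NE [P1→B gives 8>1; P2→R gives 10>7]
(D,R): NE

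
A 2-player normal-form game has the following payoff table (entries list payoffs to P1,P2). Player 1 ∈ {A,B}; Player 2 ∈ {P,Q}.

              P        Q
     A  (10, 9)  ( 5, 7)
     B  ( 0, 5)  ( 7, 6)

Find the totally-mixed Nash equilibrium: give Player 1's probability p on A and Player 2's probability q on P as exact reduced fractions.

P1 indiff ⇒ q·10+(1-q)·5 = q·0+(1-q)·7 ⇒ q(10) = (1-q)(2) ⇒ q = 1/6
P2 indiff ⇒ p·9+(1-p)·5 = p·7+(1-p)·6 ⇒ p(2) = (1-p)(1) ⇒ p = 1/3

(p,q) = (1/3, 1/6)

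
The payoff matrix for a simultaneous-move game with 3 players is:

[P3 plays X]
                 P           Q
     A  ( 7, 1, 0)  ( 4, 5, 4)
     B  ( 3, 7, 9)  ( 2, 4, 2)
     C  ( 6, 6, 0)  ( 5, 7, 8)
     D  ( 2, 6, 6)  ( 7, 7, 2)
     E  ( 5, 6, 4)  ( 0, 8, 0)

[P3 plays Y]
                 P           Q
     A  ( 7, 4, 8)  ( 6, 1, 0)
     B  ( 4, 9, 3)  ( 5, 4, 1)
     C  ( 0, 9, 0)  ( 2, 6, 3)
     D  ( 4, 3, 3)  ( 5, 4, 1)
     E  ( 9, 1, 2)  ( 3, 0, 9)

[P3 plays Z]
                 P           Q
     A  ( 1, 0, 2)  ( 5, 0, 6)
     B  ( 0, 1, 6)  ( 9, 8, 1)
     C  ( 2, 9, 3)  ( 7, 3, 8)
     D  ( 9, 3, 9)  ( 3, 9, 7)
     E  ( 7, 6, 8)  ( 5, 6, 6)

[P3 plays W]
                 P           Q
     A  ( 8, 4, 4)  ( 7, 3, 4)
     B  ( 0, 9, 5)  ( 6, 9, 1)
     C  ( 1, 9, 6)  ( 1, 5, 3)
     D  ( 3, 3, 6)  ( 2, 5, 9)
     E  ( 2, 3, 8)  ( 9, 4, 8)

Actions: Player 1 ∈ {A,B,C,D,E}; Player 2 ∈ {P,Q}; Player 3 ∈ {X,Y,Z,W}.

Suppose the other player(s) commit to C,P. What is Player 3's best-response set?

u_3(X vs C,P) = 0
u_3(Y vs C,P) = 0
u_3(Z vs C,P) = 3
u_3(W vs C,P) = 6
max payoff 6 at {W}

BR_3 = {W}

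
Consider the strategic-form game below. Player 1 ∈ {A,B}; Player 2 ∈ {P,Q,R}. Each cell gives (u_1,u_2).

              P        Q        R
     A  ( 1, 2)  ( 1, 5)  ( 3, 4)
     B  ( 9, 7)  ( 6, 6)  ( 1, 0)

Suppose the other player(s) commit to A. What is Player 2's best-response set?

P2 best: {Q}

u_2(P vs A) = 2
u_2(Q vs A) = 5
u_2(R vs A) = 4
max payoff 5 at {Q}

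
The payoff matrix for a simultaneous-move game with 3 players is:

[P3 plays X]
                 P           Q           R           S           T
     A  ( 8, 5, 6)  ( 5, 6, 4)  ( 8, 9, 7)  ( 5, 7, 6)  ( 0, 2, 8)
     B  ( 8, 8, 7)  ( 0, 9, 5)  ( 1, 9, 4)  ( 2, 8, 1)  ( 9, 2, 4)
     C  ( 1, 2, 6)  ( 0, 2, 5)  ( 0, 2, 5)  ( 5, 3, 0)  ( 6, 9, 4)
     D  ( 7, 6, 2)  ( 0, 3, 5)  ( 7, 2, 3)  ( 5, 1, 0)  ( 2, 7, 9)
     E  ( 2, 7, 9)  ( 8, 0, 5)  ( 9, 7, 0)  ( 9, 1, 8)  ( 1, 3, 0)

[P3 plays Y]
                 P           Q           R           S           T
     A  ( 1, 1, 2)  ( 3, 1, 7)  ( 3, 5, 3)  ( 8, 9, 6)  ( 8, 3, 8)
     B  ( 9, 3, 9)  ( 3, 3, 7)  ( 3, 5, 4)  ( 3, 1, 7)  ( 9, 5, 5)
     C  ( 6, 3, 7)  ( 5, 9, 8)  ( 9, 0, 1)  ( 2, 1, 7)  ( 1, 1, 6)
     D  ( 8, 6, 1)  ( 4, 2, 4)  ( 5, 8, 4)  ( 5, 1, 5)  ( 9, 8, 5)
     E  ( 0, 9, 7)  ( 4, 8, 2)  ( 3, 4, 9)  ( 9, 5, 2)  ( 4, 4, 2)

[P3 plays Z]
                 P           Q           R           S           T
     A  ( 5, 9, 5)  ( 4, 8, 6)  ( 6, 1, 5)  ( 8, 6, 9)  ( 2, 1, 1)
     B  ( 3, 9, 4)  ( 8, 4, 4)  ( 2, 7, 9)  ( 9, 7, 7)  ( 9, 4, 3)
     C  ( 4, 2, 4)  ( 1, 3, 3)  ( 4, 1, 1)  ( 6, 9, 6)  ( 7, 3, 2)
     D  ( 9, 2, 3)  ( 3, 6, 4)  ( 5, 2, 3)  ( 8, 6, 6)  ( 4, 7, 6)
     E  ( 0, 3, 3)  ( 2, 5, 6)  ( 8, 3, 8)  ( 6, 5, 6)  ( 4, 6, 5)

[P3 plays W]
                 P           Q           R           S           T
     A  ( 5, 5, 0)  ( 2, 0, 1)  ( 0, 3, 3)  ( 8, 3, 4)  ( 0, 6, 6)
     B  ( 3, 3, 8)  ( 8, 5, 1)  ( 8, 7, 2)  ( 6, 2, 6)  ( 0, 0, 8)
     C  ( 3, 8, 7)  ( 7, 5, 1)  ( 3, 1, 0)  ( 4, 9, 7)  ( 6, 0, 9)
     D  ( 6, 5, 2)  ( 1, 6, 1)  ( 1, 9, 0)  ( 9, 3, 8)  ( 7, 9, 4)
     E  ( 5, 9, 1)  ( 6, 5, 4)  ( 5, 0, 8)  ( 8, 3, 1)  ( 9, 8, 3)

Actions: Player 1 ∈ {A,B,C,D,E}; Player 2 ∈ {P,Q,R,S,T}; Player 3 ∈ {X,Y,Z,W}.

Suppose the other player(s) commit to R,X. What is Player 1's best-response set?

u_1(A vs R,X) = 8
u_1(B vs R,X) = 1
u_1(C vs R,X) = 0
u_1(D vs R,X) = 7
u_1(E vs R,X) = 9
max payoff 9 at {E}

argmax u_1 = {E}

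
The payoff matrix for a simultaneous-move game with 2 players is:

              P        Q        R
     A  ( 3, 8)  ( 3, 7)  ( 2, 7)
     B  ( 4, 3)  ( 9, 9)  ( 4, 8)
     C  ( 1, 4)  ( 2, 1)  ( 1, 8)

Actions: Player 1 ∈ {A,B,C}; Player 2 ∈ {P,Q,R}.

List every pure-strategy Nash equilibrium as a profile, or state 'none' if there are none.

(A,P): not NE [P1→B gives 4>3]
(A,Q): not NE [P1→B gives 9>3; P2→P gives 8>7]
(A,R): not NE [P1→B gives 4>2; P2→P gives 8>7]
(B,P): not NE [P2→Q gives 9>3]
(B,Q): NE
(B,R): not NE [P2→Q gives 9>8]
(C,P): not NE [P1→B gives 4>1; P2→R gives 8>4]
(C,Q): not NE [P1→B gives 9>2; P2→R gives 8>1]
(C,R): not NE [P1→B gives 4>1]

NE set: (B,Q)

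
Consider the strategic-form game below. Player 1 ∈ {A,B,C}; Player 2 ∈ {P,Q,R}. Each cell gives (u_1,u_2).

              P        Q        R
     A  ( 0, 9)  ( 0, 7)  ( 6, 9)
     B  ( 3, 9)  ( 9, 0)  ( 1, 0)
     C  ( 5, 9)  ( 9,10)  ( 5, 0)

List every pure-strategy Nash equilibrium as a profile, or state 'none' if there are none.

PSNE = {(A,R), (C,Q)}

(A,P): not NE [P1→C gives 5>0]
(A,Q): not NE [P1→C gives 9>0; P2→R gives 9>7]
(A,R): NE
(B,P): not NE [P1→C gives 5>3]
(B,Q): not NE [P2→P gives 9>0]
(B,R): not NE [P1→A gives 6>1; P2→P gives 9>0]
(C,P): not NE [P2→Q gives 10>9]
(C,Q): NE
(C,R): not NE [P1→A gives 6>5; P2→Q gives 10>0]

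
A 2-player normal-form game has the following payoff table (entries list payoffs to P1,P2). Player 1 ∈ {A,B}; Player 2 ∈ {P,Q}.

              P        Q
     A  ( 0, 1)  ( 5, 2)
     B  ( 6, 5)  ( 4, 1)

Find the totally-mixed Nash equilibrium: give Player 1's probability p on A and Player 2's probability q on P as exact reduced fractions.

(p,q) = (4/5, 1/7)

P1 indiff ⇒ q·0+(1-q)·5 = q·6+(1-q)·4 ⇒ q(-6) = (1-q)(-1) ⇒ q = 1/7
P2 indiff ⇒ p·1+(1-p)·5 = p·2+(1-p)·1 ⇒ p(-1) = (1-p)(-4) ⇒ p = 4/5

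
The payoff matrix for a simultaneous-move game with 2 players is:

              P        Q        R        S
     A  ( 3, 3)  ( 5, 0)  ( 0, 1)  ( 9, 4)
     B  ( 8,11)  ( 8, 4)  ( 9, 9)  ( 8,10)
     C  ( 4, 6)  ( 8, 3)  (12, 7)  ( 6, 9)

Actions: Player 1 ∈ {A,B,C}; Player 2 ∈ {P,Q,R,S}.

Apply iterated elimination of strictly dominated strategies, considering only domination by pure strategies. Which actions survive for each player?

Remaining: P1:{A,B} P2:{P,S}

P2 drop Q (P beats it: A:3>0 B:11>4 C:6>3)
P2 drop R (S beats it: A:4>1 B:10>9 C:9>7)
P1 drop C (B beats it: P:8>4 S:8>6)
P1→{A,B} P2→{P,S}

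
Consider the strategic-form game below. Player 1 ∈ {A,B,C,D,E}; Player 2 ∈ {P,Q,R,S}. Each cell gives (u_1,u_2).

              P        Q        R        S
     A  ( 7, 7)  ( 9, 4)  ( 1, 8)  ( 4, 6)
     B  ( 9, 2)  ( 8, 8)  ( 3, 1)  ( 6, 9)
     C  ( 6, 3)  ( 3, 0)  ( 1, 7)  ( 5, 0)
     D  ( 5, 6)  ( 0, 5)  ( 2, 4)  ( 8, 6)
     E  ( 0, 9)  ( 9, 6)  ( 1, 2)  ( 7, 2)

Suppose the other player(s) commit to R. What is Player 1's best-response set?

u_1(A vs R) = 1
u_1(B vs R) = 3
u_1(C vs R) = 1
u_1(D vs R) = 2
u_1(E vs R) = 1
max payoff 3 at {B}

P1 best: {B}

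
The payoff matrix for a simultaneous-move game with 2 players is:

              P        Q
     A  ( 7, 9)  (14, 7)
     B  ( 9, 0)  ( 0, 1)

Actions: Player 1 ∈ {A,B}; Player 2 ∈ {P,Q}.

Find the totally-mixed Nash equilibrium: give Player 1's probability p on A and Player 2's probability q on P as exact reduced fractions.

P1 mixes 1/3 on A; P2 mixes 7/8 on P

P1 indiff ⇒ q·7+(1-q)·14 = q·9+(1-q)·0 ⇒ q(-2) = (1-q)(-14) ⇒ q = 7/8
P2 indiff ⇒ p·9+(1-p)·0 = p·7+(1-p)·1 ⇒ p(2) = (1-p)(1) ⇒ p = 1/3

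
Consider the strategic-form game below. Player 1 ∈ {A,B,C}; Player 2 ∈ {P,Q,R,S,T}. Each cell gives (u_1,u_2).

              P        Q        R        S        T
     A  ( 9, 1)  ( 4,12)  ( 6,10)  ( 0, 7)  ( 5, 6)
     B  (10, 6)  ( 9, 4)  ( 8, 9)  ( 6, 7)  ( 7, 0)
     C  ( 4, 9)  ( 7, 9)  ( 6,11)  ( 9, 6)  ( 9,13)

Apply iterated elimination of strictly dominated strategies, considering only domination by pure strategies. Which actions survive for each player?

IESDS → P1:{B,C} P2:{R,T}

P1 drop A (B beats it: P:10>9 Q:9>4 R:8>6 S:6>0 T:7>5)
P2 drop P (R beats it: B:9>6 C:11>9)
P2 drop Q (R beats it: B:9>4 C:11>9)
P2 drop S (R beats it: B:9>7 C:11>6)
P1→{B,C} P2→{R,T}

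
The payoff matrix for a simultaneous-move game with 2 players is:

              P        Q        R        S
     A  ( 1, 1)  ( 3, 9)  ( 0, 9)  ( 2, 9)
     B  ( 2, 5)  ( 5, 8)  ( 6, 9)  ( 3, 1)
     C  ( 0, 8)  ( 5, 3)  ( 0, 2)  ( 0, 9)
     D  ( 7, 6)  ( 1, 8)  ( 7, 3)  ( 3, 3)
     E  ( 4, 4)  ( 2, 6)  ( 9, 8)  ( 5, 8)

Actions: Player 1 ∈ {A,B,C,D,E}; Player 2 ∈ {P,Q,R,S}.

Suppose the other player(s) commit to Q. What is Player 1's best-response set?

u_1(A vs Q) = 3
u_1(B vs Q) = 5
u_1(C vs Q) = 5
u_1(D vs Q) = 1
u_1(E vs Q) = 2
max payoff 5 at {B,C}

P1 best: {B,C}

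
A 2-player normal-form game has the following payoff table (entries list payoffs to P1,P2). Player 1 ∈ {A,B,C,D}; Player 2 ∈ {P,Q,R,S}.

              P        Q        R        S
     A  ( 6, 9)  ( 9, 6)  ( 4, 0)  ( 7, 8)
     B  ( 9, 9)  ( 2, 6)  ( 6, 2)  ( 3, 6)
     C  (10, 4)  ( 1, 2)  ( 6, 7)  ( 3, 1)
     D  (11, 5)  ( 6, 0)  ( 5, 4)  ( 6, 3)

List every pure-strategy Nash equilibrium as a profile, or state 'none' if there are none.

Nash profiles: (C,R), (D,P)

(A,P): not NE [P1→D gives 11>6]
(A,Q): not NE [P2→P gives 9>6]
(A,R): not NE [P1→C gives 6>4; P2→P gives 9>0]
(A,S): not NE [P2→P gives 9>8]
(B,P): not NE [P1→D gives 11>9]
(B,Q): not NE [P1→A gives 9>2; P2→P gives 9>6]
(B,R): not NE [P2→P gives 9>2]
(B,S): not NE [P1→A gives 7>3; P2→P gives 9>6]
(C,P): not NE [P1→D gives 11>10; P2→R gives 7>4]
(C,Q): not NE [P1→A gives 9>1; P2→R gives 7>2]
(C,R): NE
(C,S): not NE [P1→A gives 7>3; P2→R gives 7>1]
(D,P): NE
(D,Q): not NE [P1→A gives 9>6; P2→P gives 5>0]
(D,R): not NE [P1→C gives 6>5; P2→P gives 5>4]
(D,S): not NE [P1→A gives 7>6; P2→P gives 5>3]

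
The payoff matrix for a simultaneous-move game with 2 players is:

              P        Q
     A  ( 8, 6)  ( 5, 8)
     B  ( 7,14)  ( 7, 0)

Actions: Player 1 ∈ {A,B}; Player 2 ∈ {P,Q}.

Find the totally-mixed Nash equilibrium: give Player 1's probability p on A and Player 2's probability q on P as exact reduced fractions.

P1 mixes 7/8 on A; P2 mixes 2/3 on P

P1 indiff ⇒ q·8+(1-q)·5 = q·7+(1-q)·7 ⇒ q(1) = (1-q)(2) ⇒ q = 2/3
P2 indiff ⇒ p·6+(1-p)·14 = p·8+(1-p)·0 ⇒ p(-2) = (1-p)(-14) ⇒ p = 7/8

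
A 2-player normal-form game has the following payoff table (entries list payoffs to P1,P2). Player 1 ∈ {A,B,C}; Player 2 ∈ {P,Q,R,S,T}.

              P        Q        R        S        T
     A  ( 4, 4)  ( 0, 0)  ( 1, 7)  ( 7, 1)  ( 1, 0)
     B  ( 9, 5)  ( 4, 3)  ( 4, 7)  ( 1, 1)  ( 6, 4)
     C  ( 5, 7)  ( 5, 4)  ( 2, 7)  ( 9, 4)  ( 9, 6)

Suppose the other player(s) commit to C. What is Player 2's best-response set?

u_2(P vs C) = 7
u_2(Q vs C) = 4
u_2(R vs C) = 7
u_2(S vs C) = 4
u_2(T vs C) = 6
max payoff 7 at {P,R}

P2 best: {P,R}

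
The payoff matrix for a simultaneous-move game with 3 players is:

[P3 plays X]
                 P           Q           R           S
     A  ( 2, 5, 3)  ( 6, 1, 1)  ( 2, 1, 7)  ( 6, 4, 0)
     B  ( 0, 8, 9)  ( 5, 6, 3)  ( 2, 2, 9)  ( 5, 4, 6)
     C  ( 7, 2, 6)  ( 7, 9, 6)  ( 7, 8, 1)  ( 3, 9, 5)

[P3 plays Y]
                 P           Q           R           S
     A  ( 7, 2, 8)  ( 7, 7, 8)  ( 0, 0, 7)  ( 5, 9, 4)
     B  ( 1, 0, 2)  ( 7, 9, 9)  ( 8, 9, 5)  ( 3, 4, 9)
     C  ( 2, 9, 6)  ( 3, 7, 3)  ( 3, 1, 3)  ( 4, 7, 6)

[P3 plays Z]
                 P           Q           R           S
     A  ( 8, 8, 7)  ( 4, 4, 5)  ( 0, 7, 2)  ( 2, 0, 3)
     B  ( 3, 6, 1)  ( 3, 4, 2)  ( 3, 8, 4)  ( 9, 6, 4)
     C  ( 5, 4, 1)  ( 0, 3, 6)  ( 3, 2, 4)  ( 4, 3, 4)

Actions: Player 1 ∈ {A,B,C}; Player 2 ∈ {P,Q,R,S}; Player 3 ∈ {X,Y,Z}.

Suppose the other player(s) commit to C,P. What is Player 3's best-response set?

P3 best: {X,Y}

u_3(X vs C,P) = 6
u_3(Y vs C,P) = 6
u_3(Z vs C,P) = 1
max payoff 6 at {X,Y}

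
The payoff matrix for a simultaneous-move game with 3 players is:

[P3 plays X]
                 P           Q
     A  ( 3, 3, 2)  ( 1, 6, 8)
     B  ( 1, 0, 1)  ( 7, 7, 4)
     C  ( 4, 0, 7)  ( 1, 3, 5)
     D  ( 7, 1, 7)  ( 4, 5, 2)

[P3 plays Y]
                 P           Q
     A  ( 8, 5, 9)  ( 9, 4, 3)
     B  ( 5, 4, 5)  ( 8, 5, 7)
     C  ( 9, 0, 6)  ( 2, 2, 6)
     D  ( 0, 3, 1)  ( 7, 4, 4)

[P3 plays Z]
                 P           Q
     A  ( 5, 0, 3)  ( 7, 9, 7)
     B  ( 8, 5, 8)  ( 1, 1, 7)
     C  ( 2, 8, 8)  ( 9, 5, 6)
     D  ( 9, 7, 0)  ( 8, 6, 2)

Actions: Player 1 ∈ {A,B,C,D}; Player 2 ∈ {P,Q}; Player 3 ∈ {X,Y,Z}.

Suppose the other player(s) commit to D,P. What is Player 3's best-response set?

u_3(X vs D,P) = 7
u_3(Y vs D,P) = 1
u_3(Z vs D,P) = 0
max payoff 7 at {X}

P3 best: {X}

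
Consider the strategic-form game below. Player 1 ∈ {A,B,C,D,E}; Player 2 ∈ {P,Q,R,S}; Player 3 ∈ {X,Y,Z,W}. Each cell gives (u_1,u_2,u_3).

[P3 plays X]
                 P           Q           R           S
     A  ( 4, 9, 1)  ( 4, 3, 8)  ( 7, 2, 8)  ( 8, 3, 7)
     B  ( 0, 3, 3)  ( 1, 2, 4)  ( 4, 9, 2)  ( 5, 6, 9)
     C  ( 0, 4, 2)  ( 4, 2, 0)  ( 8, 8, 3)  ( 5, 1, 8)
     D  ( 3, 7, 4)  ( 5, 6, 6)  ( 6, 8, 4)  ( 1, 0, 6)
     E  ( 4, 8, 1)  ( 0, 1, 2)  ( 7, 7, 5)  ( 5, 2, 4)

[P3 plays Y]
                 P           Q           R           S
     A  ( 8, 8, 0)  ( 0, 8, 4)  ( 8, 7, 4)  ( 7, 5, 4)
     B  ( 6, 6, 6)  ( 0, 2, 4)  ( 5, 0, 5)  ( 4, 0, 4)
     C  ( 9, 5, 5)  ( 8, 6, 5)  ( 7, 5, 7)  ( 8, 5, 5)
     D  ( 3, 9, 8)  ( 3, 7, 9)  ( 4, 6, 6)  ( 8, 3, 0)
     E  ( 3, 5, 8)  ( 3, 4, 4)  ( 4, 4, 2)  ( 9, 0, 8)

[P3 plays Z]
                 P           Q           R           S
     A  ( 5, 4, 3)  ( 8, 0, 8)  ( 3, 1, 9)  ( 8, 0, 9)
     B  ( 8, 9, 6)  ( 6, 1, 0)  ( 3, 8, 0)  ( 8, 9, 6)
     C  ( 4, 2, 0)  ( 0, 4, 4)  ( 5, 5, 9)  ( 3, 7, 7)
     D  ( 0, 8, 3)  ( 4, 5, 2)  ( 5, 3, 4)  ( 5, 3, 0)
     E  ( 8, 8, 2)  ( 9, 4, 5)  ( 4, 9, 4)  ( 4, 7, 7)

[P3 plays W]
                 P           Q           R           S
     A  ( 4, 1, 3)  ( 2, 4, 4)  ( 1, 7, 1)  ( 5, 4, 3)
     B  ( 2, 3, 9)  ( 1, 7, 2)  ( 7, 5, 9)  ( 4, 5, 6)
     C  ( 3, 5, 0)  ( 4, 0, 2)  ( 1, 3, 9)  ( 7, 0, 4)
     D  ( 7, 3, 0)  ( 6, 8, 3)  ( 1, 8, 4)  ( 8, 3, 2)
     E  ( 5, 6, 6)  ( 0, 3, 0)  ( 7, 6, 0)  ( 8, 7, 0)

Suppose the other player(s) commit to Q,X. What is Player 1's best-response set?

u_1(A vs Q,X) = 4
u_1(B vs Q,X) = 1
u_1(C vs Q,X) = 4
u_1(D vs Q,X) = 5
u_1(E vs Q,X) = 0
max payoff 5 at {D}

P1 best: {D}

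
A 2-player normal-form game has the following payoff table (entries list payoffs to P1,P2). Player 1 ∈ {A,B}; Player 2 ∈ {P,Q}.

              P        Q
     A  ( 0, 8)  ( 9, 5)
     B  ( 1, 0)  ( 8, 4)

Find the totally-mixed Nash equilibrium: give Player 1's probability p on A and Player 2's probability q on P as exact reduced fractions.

(p,q) = (4/7, 1/2)

P1 indiff ⇒ q·0+(1-q)·9 = q·1+(1-q)·8 ⇒ q(-1) = (1-q)(-1) ⇒ q = 1/2
P2 indiff ⇒ p·8+(1-p)·0 = p·5+(1-p)·4 ⇒ p(3) = (1-p)(4) ⇒ p = 4/7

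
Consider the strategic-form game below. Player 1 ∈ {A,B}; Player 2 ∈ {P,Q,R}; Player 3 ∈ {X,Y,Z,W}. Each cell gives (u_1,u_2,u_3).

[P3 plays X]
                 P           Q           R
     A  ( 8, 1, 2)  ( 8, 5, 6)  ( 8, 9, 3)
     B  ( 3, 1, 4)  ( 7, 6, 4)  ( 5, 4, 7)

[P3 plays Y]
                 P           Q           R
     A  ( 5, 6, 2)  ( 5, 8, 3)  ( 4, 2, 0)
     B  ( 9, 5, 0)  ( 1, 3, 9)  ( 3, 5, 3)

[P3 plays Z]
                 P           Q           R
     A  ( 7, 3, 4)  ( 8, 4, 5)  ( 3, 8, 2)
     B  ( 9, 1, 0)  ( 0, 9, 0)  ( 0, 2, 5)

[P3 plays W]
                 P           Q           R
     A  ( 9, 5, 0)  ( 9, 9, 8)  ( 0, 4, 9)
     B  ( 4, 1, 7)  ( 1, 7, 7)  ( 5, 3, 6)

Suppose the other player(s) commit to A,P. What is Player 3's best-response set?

BR_3 = {Z}

u_3(X vs A,P) = 2
u_3(Y vs A,P) = 2
u_3(Z vs A,P) = 4
u_3(W vs A,P) = 0
max payoff 4 at {Z}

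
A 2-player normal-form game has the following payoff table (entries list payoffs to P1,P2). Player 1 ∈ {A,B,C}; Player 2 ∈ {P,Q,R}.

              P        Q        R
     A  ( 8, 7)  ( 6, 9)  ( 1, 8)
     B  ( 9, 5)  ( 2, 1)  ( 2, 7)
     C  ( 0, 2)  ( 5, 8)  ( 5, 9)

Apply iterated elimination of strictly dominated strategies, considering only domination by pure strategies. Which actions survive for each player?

Remaining: P1:{A,C} P2:{Q,R}

P2 drop P (R beats it: A:8>7 B:7>5 C:9>2)
P1 drop B (C beats it: Q:5>2 R:5>2)
P1→{A,C} P2→{Q,R}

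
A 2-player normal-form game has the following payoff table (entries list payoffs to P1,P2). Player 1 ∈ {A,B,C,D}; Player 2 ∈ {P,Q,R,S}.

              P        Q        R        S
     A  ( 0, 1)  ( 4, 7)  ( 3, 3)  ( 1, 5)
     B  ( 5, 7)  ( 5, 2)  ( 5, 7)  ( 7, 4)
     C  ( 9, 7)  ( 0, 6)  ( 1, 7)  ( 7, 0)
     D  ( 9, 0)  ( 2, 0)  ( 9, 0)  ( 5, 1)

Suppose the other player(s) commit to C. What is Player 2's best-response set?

u_2(P vs C) = 7
u_2(Q vs C) = 6
u_2(R vs C) = 7
u_2(S vs C) = 0
max payoff 7 at {P,R}

P2 best: {P,R}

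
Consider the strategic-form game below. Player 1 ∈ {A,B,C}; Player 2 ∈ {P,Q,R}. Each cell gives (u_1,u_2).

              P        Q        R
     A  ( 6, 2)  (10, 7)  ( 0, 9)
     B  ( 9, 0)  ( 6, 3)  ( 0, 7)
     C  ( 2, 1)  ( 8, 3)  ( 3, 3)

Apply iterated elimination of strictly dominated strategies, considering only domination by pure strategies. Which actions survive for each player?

P2 drop P (Q beats it: A:7>2 B:3>0 C:3>1)
P1 drop B (C beats it: Q:8>6 R:3>0)
P1→{A,C} P2→{Q,R}

IESDS → P1:{A,C} P2:{Q,R}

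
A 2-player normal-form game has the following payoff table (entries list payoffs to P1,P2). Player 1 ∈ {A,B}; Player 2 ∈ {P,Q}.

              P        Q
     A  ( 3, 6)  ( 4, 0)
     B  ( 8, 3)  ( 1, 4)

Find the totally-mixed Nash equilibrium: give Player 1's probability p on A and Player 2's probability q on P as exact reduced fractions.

P1 indiff ⇒ q·3+(1-q)·4 = q·8+(1-q)·1 ⇒ q(-5) = (1-q)(-3) ⇒ q = 3/8
P2 indiff ⇒ p·6+(1-p)·3 = p·0+(1-p)·4 ⇒ p(6) = (1-p)(1) ⇒ p = 1/7

p=1/7, q=3/8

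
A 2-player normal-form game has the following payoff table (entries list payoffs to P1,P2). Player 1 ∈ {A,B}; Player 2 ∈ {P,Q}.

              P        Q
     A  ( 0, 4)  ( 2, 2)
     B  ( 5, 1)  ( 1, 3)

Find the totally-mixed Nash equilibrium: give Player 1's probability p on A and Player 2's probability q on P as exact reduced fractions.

p=1/2, q=1/6

P1 indiff ⇒ q·0+(1-q)·2 = q·5+(1-q)·1 ⇒ q(-5) = (1-q)(-1) ⇒ q = 1/6
P2 indiff ⇒ p·4+(1-p)·1 = p·2+(1-p)·3 ⇒ p(2) = (1-p)(2) ⇒ p = 1/2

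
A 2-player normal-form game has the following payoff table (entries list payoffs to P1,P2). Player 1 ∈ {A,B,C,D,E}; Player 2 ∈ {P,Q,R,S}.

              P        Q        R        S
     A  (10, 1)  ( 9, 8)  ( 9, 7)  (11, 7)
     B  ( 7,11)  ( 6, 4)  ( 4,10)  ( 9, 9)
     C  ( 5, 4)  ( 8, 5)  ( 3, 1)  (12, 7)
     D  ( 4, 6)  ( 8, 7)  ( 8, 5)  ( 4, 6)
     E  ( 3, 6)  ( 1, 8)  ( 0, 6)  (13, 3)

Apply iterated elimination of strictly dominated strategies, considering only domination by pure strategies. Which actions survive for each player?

Remaining: P1:{A,C,E} P2:{Q,S}

P1 drop B (A beats it: P:10>7 Q:9>6 R:9>4 S:11>9)
P1 drop D (A beats it: P:10>4 Q:9>8 R:9>8 S:11>4)
P2 drop P (Q beats it: A:8>1 C:5>4 E:8>6)
P2 drop R (Q beats it: A:8>7 C:5>1 E:8>6)
P1→{A,C,E} P2→{Q,S}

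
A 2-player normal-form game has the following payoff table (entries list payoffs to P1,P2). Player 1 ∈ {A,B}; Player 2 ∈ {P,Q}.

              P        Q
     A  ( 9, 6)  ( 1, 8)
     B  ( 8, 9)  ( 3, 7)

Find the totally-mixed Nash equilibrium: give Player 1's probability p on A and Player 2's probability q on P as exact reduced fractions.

p=1/2, q=2/3

P1 indiff ⇒ q·9+(1-q)·1 = q·8+(1-q)·3 ⇒ q(1) = (1-q)(2) ⇒ q = 2/3
P2 indiff ⇒ p·6+(1-p)·9 = p·8+(1-p)·7 ⇒ p(-2) = (1-p)(-2) ⇒ p = 1/2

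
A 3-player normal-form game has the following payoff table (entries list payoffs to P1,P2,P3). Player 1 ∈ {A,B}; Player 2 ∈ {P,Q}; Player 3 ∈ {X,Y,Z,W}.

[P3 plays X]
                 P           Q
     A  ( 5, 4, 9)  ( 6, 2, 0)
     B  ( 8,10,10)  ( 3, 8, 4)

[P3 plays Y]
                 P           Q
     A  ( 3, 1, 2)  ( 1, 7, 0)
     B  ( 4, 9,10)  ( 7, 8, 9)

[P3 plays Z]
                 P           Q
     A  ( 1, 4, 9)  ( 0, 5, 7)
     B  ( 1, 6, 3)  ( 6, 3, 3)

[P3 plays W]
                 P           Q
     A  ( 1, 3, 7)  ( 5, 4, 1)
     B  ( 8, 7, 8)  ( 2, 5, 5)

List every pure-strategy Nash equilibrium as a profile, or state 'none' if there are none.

(A,P,X): not NE [P1→B gives 8>5]
(A,P,Y): not NE [P1→B gives 4>3; P2→Q gives 7>1; P3→Z gives 9>2]
(A,P,Z): not NE [P2→Q gives 5>4]
(A,P,W): not NE [P1→B gives 8>1; P2→Q gives 4>3; P3→Z gives 9>7]
(A,Q,X): not NE [P2→P gives 4>2; P3→Z gives 7>0]
(A,Q,Y): not NE [P1→B gives 7>1; P3→Z gives 7>0]
(A,Q,Z): not NE [P1→B gives 6>0]
(A,Q,W): not NE [P3→Z gives 7>1]
(B,P,X): NE
(B,P,Y): NE
(B,P,Z): not NE [P3→Y gives 10>3]
(B,P,W): not NE [P3→Y gives 10>8]
(B,Q,X): not NE [P1→A gives 6>3; P2→P gives 10>8; P3→Y gives 9>4]
(B,Q,Y): not NE [P2→P gives 9>8]
(B,Q,Z): not NE [P2→P gives 6>3; P3→Y gives 9>3]
(B,Q,W): not NE [P1→A gives 5>2; P2→P gives 7>5; P3→Y gives 9>5]

Nash profiles: (B,P,X), (B,P,Y)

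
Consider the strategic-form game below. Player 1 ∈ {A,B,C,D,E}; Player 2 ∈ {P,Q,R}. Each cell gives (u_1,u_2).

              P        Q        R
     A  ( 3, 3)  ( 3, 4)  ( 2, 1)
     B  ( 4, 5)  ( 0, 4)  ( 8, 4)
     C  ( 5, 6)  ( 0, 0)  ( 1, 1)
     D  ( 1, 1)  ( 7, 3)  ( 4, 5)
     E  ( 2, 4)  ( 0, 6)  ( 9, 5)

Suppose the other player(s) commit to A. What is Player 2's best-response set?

P2 best: {Q}

u_2(P vs A) = 3
u_2(Q vs A) = 4
u_2(R vs A) = 1
max payoff 4 at {Q}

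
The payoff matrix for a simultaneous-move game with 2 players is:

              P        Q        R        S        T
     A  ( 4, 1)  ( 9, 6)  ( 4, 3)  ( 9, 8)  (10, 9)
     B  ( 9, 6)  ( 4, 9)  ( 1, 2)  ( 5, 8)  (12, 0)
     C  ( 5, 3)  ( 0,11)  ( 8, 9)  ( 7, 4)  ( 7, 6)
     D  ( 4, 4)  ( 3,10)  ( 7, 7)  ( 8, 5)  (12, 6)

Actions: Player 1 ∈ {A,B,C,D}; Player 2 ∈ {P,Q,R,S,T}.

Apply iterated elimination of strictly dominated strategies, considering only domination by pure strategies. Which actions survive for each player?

Remaining: P1:{A,B,D} P2:{Q,S,T}

P2 drop P (Q beats it: A:6>1 B:9>6 C:11>3 D:10>4)
P2 drop R (Q beats it: A:6>3 B:9>2 C:11>9 D:10>7)
P1 drop C (A beats it: Q:9>0 S:9>7 T:10>7)
P1→{A,B,D} P2→{Q,S,T}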